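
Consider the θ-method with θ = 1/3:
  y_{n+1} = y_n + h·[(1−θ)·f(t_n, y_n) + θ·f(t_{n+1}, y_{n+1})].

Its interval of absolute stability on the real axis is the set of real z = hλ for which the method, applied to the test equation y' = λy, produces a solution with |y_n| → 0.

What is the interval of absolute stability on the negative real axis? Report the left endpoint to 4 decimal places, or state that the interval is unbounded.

z∈(-6.0000,0).

With y'=λy (z=hλ):
  y_{n+1} = y_n + z·[2/3·y_n + 1/3·y_{n+1}] ⇒ (1 − 1/3z)y_{n+1} = (1 + 2/3z)y_n
  R(z) = (1 + 2/3z)/(1 − 1/3z).

Need |R(x)|<1, x<0.
x=-0.83: |R|=0.3499
R=−1: 1+2/3x = −1+1/3x ⇒ -1/3x=2 ⇒ x=2/(-1/3)=-6.0000
Confirm numerically:
  x=-4.923: |R|=0.86407 <1
  x=-4.137: |R|=0.73897 <1
  x=-4.100: |R|=0.73239 <1
  x=-2.591: |R|=0.39027 <1
  x=-6.139: |R|=1.01521 >1
  x=-6.083: |R|=1.00914 >1
Interval (-6.0000, 0).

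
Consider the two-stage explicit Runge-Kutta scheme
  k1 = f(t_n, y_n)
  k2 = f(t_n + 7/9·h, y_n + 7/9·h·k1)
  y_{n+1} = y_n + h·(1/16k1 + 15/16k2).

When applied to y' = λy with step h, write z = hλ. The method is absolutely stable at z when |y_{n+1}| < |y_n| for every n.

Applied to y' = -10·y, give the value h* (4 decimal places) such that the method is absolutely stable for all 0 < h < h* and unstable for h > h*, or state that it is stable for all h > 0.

Test eqn y'=λy, z=hλ:
  k1=λy_n ⇒ h·k1=z·y_n;  k2=λ(1+7/9z)y_n ⇒ h·k2=z(1+7/9z)y_n
  y_{n+1}/y_n = 1 + 1/16z + 15/16z(1+7/9z) = 1 + z + 35/48z²
  Hence R(z) = 1 + z + 35/48z².

Find x<0 with |R(x)|<1.
x=-1.5: |R|=1.1406
R=1: x+35/48x²=0 ⇒ x=−48/35=-1.3714; min R=1−1/(4·35/48)=0.6571>−1
Confirm numerically:
  x=-1.301: |R|=0.93319 <1
  x=-0.967: |R|=0.71484 <1
  x=-0.757: |R|=0.66085 <1
  x=-1.614: |R|=1.28548 >1
  x=-1.399: |R|=1.02813 >1
Interval (-1.3714, 0).

(-1.3714,0); λ=-10 ⇒ h* = (48/35)/10 = 0.1371.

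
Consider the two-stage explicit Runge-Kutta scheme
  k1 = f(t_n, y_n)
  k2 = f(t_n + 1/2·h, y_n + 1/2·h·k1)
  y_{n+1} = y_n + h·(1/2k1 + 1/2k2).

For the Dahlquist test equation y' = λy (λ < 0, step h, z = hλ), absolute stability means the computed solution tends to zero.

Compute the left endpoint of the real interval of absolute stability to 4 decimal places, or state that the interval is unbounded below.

Test eqn y'=λy, z=hλ:
  k1=λy_n ⇒ h·k1=z·y_n;  k2=λ(1+1/2z)y_n ⇒ h·k2=z(1+1/2z)y_n
  y_{n+1}/y_n = 1 + 1/2z + 1/2z(1+1/2z) = 1 + z + 1/4z²
  Hence R(z) = 1 + z + 1/4z².

Solve |R(x)|<1 on ℝ⁻.
x=-0.98: |R|=0.2601
R=1: x+1/4x²=0 ⇒ x=−4=-4.0000; min R=1−1/(4·1/4)=0.0000>−1
Confirm numerically:
  x=-2.947: |R|=0.22420 <1
  x=-1.730: |R|=0.01823 <1
  x=-1.689: |R|=0.02418 <1
  x=-4.437: |R|=1.48474 >1
  x=-4.080: |R|=1.08160 >1
Stable set (-4.0000, 0).

left endpoint -4.0000.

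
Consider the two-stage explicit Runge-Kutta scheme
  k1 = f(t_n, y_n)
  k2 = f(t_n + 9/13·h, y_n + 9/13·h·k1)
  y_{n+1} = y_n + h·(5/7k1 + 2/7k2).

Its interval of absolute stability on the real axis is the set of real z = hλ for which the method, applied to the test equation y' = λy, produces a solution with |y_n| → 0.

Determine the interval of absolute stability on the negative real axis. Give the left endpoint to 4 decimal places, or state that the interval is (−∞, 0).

(-5.0556, 0).

On y'=λy, z=hλ:
  k1=λy_n ⇒ h·k1=z·y_n;  k2=λ(1+9/13z)y_n ⇒ h·k2=z(1+9/13z)y_n
  y_{n+1}/y_n = 1 + 5/7z + 2/7z(1+9/13z) = 1 + z + 18/91z²
  ⇒ R(z) = 1 + z + 18/91z².

Find x<0 with |R(x)|<1.
x=-1.46: |R|=0.0384
R=1: x+18/91x²=0 ⇒ x=−91/18=-5.0556; min R=1−1/(4·18/91)=-0.2639>−1
Confirm numerically:
  x=-4.640: |R|=0.61860 <1
  x=-4.143: |R|=0.25217 <1
  x=-3.044: |R|=0.21118 <1
  x=-2.191: |R|=0.24145 <1
  x=-5.602: |R|=1.60551 >1
  x=-5.411: |R|=1.38043 >1
  x=-5.158: |R|=1.10452 >1
So |R|<1 on (-5.0556, 0).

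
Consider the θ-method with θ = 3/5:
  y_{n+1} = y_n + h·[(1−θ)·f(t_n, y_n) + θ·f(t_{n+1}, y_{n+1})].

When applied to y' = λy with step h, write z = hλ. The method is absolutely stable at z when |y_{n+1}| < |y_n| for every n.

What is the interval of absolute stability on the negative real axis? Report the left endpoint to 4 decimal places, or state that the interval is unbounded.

Test eqn y'=λy, z=hλ:
  y_{n+1} = y_n + z·[2/5·y_n + 3/5·y_{n+1}] ⇒ (1 − 3/5z)y_{n+1} = (1 + 2/5z)y_n
  R(z) = (1 + 2/5z)/(1 − 3/5z).

Need |R(x)|<1, x<0.
x=-0.46: |R|=0.6395
x=-2: |R|=0.0909
x=-10: |R|=0.4286
x=-100: |R|=0.6393
θ=3/5≥1/2 ⇒ |1+2/5x|<|1−3/5x| ∀x<0 ⇒ interval (−∞,0).

interval (−∞, 0).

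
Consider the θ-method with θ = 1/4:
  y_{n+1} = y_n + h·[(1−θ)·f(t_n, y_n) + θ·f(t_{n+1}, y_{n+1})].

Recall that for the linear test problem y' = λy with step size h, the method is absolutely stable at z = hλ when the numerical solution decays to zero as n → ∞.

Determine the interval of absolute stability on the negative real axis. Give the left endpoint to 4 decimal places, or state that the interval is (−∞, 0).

On y'=λy, z=hλ:
  y_{n+1} = y_n + z·[3/4·y_n + 1/4·y_{n+1}] ⇒ (1 − 1/4z)y_{n+1} = (1 + 3/4z)y_n
  Hence R(z) = (1 + 3/4z)/(1 − 1/4z).

Need |R(x)|<1, x<0.
x=-1.58: |R|=0.1326
R=−1: 1+3/4x = −1+1/4x ⇒ -1/2x=2 ⇒ x=2/(-1/2)=-4.0000
Confirm numerically:
  x=-3.654: |R|=0.90959 <1
  x=-3.044: |R|=0.72856 <1
  x=-2.636: |R|=0.58891 <1
  x=-4.105: |R|=1.02591 >1
  x=-4.057: |R|=1.01415 >1
Interval (-4.0000, 0).

(-4.0000, 0).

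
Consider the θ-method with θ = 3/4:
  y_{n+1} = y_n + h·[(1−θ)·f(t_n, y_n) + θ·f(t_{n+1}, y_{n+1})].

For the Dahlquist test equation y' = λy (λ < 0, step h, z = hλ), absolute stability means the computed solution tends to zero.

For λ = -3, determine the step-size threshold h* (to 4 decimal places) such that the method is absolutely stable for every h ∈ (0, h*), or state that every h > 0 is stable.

On y'=λy, z=hλ:
  y_{n+1} = y_n + z·[1/4·y_n + 3/4·y_{n+1}] ⇒ (1 − 3/4z)y_{n+1} = (1 + 1/4z)y_n
  Hence R(z) = (1 + 1/4z)/(1 − 3/4z).

Solve |R(x)|<1 on ℝ⁻.
x=-1.37: |R|=0.3243
x=-2: |R|=0.2000
x=-10: |R|=0.1765
x=-100: |R|=0.3158
θ=3/4≥1/2 ⇒ |1+1/4x|<|1−3/4x| ∀x<0 ⇒ stable on all of ℝ⁻.

unbounded; (−∞, 0). Any h>0 works for λ=-3.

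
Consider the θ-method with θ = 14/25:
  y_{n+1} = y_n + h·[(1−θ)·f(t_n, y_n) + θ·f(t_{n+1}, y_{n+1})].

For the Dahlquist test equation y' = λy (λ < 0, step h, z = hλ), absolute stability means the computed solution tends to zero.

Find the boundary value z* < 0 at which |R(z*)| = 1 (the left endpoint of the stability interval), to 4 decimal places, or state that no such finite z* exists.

Test eqn y'=λy, z=hλ:
  y_{n+1} = y_n + z·[11/25·y_n + 14/25·y_{n+1}] ⇒ (1 − 14/25z)y_{n+1} = (1 + 11/25z)y_n
  ⇒ R(z) = (1 + 11/25z)/(1 − 14/25z).

Boundary: |R(x)|=1, x<0.
x=-0.72: |R|=0.4869
x=-2: |R|=0.0566
x=-10: |R|=0.5152
x=-100: |R|=0.7544
θ=14/25≥1/2 ⇒ |1+11/25x|<|1−14/25x| ∀x<0 ⇒ interval (−∞,0).

(−∞, 0) — no finite endpoint.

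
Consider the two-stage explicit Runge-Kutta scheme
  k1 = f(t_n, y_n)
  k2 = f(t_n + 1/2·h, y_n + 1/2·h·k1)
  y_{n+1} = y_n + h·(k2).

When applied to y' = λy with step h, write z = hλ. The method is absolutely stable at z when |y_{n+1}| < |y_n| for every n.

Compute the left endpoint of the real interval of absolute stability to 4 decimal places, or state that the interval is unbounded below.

Set f=λy, z=hλ:
  k1=λy_n ⇒ h·k1=z·y_n;  k2=λ(1+1/2z)y_n ⇒ h·k2=z(1+1/2z)y_n
  y_{n+1}/y_n = 1 + z(1+1/2z) = 1 + z + 1/2z²
  Hence R(z) = 1 + z + 1/2z².

Find x<0 with |R(x)|<1.
x=-1.55: |R|=0.6513
R=1: x+1/2x²=0 ⇒ x=−2=-2.0000; min R=1−1/(4·1/2)=0.5000>−1
Confirm numerically:
  x=-1.209: |R|=0.52184 <1
  x=-1.073: |R|=0.50266 <1
  x=-0.924: |R|=0.50289 <1
  x=-0.814: |R|=0.51730 <1
  x=-2.482: |R|=1.59816 >1
  x=-2.481: |R|=1.59668 >1
  x=-2.415: |R|=1.50111 >1
Interval (-2.0000, 0).

z* = -2.0000.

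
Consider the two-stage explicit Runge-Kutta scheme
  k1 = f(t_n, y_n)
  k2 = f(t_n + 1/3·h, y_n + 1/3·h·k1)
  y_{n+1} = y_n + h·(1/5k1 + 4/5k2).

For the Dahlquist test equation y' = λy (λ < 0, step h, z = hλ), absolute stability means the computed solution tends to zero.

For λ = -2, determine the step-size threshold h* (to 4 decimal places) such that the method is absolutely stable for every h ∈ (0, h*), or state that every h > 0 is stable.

(-3.7500,0); λ=-2 ⇒ h* = (15/4)/2 = 1.8750.

With y'=λy (z=hλ):
  k1=λy_n ⇒ h·k1=z·y_n;  k2=λ(1+1/3z)y_n ⇒ h·k2=z(1+1/3z)y_n
  y_{n+1}/y_n = 1 + 1/5z + 4/5z(1+1/3z) = 1 + z + 4/15z²
  ⇒ R(z) = 1 + z + 4/15z².

Find x<0 with |R(x)|<1.
x=-1.69: |R|=0.0716
R=1: x+4/15x²=0 ⇒ x=−15/4=-3.7500; min R=1−1/(4·4/15)=0.0625>−1
Confirm numerically:
  x=-3.240: |R|=0.55936 <1
  x=-2.110: |R|=0.07723 <1
  x=-1.516: |R|=0.09687 <1
  x=-4.198: |R|=1.50152 >1
  x=-3.892: |R|=1.14738 >1
So |R|<1 on (-3.7500, 0).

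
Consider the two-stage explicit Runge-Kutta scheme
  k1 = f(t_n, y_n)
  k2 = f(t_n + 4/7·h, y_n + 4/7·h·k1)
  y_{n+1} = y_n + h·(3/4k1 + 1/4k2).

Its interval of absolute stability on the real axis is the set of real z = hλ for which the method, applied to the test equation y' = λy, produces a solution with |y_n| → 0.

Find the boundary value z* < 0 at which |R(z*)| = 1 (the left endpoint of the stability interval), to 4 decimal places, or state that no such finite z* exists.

With y'=λy (z=hλ):
  k1=λy_n ⇒ h·k1=z·y_n;  k2=λ(1+4/7z)y_n ⇒ h·k2=z(1+4/7z)y_n
  y_{n+1}/y_n = 1 + 3/4z + 1/4z(1+4/7z) = 1 + z + 1/7z²
  so R(z) = 1 + z + 1/7z².

Find x<0 with |R(x)|<1.
x=-1.63: |R|=0.2504
R=1: x+1/7x²=0 ⇒ x=−7=-7.0000; min R=1−1/(4·1/7)=-0.7500>−1
Confirm numerically:
  x=-6.788: |R|=0.79442 <1
  x=-6.289: |R|=0.36122 <1
  x=-4.689: |R|=0.54804 <1
  x=-3.203: |R|=0.73740 <1
  x=-7.516: |R|=1.55404 >1
  x=-7.412: |R|=1.43625 >1
  x=-7.239: |R|=1.24716 >1
So |R|<1 on (-7.0000, 0).

left endpoint -7.0000.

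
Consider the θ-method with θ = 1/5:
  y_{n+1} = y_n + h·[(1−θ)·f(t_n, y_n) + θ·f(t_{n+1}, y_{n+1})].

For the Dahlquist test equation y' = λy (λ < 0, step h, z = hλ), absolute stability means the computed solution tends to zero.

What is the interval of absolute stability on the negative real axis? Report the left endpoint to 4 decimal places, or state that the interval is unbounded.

(-3.3333, 0).

Set f=λy, z=hλ:
  y_{n+1} = y_n + z·[4/5·y_n + 1/5·y_{n+1}] ⇒ (1 − 1/5z)y_{n+1} = (1 + 4/5z)y_n
  so R(z) = (1 + 4/5z)/(1 − 1/5z).

Find x<0 with |R(x)|<1.
x=-0.73: |R|=0.3630
R=−1: 1+4/5x = −1+1/5x ⇒ -3/5x=2 ⇒ x=2/(-3/5)=-3.3333
Confirm numerically:
  x=-2.960: |R|=0.85930 <1
  x=-2.555: |R|=0.69093 <1
  x=-2.066: |R|=0.46193 <1
  x=-1.817: |R|=0.33270 <1
  x=-3.572: |R|=1.08353 >1
  x=-3.477: |R|=1.05084 >1
Interval (-3.3333, 0).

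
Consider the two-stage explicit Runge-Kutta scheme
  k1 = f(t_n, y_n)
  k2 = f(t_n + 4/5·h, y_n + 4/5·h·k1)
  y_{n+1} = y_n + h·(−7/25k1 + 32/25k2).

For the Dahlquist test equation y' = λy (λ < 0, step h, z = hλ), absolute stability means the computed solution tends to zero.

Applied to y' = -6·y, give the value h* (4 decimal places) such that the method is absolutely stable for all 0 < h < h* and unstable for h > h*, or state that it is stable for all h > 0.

(-0.9766,0); λ=-6 ⇒ h* = (125/128)/6 = 0.1628.

Set f=λy, z=hλ:
  k1=λy_n ⇒ h·k1=z·y_n;  k2=λ(1+4/5z)y_n ⇒ h·k2=z(1+4/5z)y_n
  y_{n+1}/y_n = 1 − 7/25z + 32/25z(1+4/5z) = 1 + z + 128/125z²
  ⇒ R(z) = 1 + z + 128/125z².

Solve |R(x)|<1 on ℝ⁻.
x=-0.96: |R|=0.9837
R=1: x+128/125x²=0 ⇒ x=−125/128=-0.9766; min R=1−1/(4·128/125)=0.7559>−1
Confirm numerically:
  x=-0.832: |R|=0.87684 <1
  x=-0.725: |R|=0.81324 <1
  x=-0.509: |R|=0.75630 <1
  x=-0.422: |R|=0.76036 <1
  x=-1.257: |R|=1.36097 >1
  x=-1.220: |R|=1.30412 >1
  x=-1.160: |R|=1.21789 >1
Stable set (-0.9766, 0).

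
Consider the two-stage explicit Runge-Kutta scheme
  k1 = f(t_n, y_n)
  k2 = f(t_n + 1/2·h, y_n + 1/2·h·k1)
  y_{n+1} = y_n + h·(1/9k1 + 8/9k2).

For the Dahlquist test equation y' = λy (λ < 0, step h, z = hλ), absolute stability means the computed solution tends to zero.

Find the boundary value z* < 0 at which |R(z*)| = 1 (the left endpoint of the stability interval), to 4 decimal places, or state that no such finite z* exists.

Test eqn y'=λy, z=hλ:
  k1=λy_n ⇒ h·k1=z·y_n;  k2=λ(1+1/2z)y_n ⇒ h·k2=z(1+1/2z)y_n
  y_{n+1}/y_n = 1 + 1/9z + 8/9z(1+1/2z) = 1 + z + 4/9z²
  ⇒ R(z) = 1 + z + 4/9z².

Solve |R(x)|<1 on ℝ⁻.
x=-1.19: |R|=0.4394
R=1: x+4/9x²=0 ⇒ x=−9/4=-2.2500; min R=1−1/(4·4/9)=0.4375>−1
Confirm numerically:
  x=-1.619: |R|=0.54596 <1
  x=-1.484: |R|=0.49478 <1
  x=-0.909: |R|=0.45824 <1
  x=-2.743: |R|=1.60102 >1
  x=-2.637: |R|=1.45356 >1
So |R|<1 on (-2.2500, 0).

z* = -2.2500.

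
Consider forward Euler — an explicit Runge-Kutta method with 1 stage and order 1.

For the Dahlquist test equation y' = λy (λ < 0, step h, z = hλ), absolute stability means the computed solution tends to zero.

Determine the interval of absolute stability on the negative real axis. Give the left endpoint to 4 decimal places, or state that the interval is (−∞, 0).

z∈(-2.0000,0).

With y'=λy (z=hλ):
  order 1, 1-stage ⇒ R(z)=1+z
  (e.g. R(-0.57)=0.43000, |R|=0.43000)

Find x<0 with |R(x)|<1.
x=-0.57: |R|=0.4300
|R(-2.26)|=1.2600 |R(-2.05)|=1.0500 |R(-0.66)|=0.3400
Bisect:
  x_lo=-2.5228 |R|=1.5228  x_hi=-0.1380 |R|=0.8620
  mid=-1.33043 |R|=0.33043 →hi
  mid=-1.92663 |R|=0.92663 →hi
  mid=-2.22473 |R|=1.22473 →lo
  mid=-2.07568 |R|=1.07568 →lo
  mid=-2.00115 |R|=1.00115 →lo
  mid=-1.96389 |R|=0.96389 →hi
  mid=-1.98252 |R|=0.98252 →hi
  mid=-1.99184 |R|=0.99184 →hi
  mid=-1.99649 |R|=0.99649 →hi
  ...
  [-2.00013,-1.99999] ⇒ x*=-2.0000
Interval (-2.0000, 0).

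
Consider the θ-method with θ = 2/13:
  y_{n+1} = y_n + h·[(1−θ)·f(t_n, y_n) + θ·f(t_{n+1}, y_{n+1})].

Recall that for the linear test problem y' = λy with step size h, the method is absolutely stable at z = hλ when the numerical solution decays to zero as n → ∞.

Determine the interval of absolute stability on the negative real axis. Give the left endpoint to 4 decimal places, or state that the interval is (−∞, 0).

Test eqn y'=λy, z=hλ:
  y_{n+1} = y_n + z·[11/13·y_n + 2/13·y_{n+1}] ⇒ (1 − 2/13z)y_{n+1} = (1 + 11/13z)y_n
  ⇒ R(z) = (1 + 11/13z)/(1 − 2/13z).

Boundary: |R(x)|=1, x<0.
x=-1.68: |R|=0.3350
R=−1: 1+11/13x = −1+2/13x ⇒ -9/13x=2 ⇒ x=2/(-9/13)=-2.8889
Confirm numerically:
  x=-2.483: |R|=0.79667 <1
  x=-1.890: |R|=0.46424 <1
  x=-1.232: |R|=0.03570 <1
  x=-3.463: |R|=1.25931 >1
  x=-2.988: |R|=1.04701 >1
  x=-2.978: |R|=1.04231 >1
Stable set (-2.8889, 0).

z∈(-2.8889,0).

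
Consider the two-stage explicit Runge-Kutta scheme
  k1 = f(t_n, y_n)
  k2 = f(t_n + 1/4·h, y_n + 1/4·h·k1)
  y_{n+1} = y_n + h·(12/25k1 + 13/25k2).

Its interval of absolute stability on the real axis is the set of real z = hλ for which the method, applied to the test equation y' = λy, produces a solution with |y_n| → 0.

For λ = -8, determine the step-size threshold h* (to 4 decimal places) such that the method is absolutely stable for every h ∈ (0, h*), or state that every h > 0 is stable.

Set f=λy, z=hλ:
  k1=λy_n ⇒ h·k1=z·y_n;  k2=λ(1+1/4z)y_n ⇒ h·k2=z(1+1/4z)y_n
  y_{n+1}/y_n = 1 + 12/25z + 13/25z(1+1/4z) = 1 + z + 13/100z²
  R(z) = 1 + z + 13/100z².

Find x<0 with |R(x)|<1.
x=-0.66: |R|=0.3966
R=1: x+13/100x²=0 ⇒ x=−100/13=-7.6923; min R=1−1/(4·13/100)=-0.9231>−1
Confirm numerically:
  x=-6.912: |R|=0.29885 <1
  x=-5.539: |R|=0.55053 <1
  x=-3.457: |R|=0.90339 <1
  x=-8.290: |R|=1.64413 >1
  x=-8.188: |R|=1.52763 >1
  x=-8.143: |R|=1.47710 >1
So |R|<1 on (-7.6923, 0).

(-7.6923,0); λ=-8 ⇒ h* = (100/13)/8 = 0.9615.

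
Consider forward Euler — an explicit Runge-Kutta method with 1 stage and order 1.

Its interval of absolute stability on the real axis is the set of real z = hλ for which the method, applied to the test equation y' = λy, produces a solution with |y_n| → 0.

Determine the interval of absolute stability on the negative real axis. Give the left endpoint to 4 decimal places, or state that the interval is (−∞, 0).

z∈(-2.0000,0).

With y'=λy (z=hλ):
  order 1, 1-stage ⇒ R(z)=1+z
  (e.g. R(-1.04)=-0.04000, |R|=0.04000)

Solve |R(x)|<1 on ℝ⁻.
x=-1.04: |R|=0.0400
|R(-2.21)|=1.2100 |R(-1.69)|=0.6900 |R(-1.07)|=0.0700
Bisect:
  x_lo=-2.7802 |R|=1.7802  x_hi=-0.3360 |R|=0.6640
  mid=-1.55812 |R|=0.55812 →hi
  mid=-2.16916 |R|=1.16916 →lo
  mid=-1.86364 |R|=0.86364 →hi
  mid=-2.01640 |R|=1.01640 →lo
  mid=-1.94002 |R|=0.94002 →hi
  mid=-1.97821 |R|=0.97821 →hi
  mid=-1.99730 |R|=0.99730 →hi
  mid=-2.00685 |R|=1.00685 →lo
  mid=-2.00207 |R|=1.00207 →lo
  ...
  [-2.00014,-1.99999] ⇒ x*=-2.0000
Stable set (-2.0000, 0).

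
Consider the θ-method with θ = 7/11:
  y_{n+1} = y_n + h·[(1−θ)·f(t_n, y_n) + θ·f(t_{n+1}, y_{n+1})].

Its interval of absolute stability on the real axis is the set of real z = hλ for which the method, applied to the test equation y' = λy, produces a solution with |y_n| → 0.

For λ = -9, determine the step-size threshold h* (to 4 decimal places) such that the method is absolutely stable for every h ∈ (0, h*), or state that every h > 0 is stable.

interval (−∞, 0). Any h>0 works for λ=-9.

With y'=λy (z=hλ):
  y_{n+1} = y_n + z·[4/11·y_n + 7/11·y_{n+1}] ⇒ (1 − 7/11z)y_{n+1} = (1 + 4/11z)y_n
  R(z) = (1 + 4/11z)/(1 − 7/11z).

Boundary: |R(x)|=1, x<0.
x=-0.83: |R|=0.4569
x=-2: |R|=0.1200
x=-10: |R|=0.3580
x=-100: |R|=0.5471
θ=7/11≥1/2 ⇒ |1+4/11x|<|1−7/11x| ∀x<0 ⇒ unbounded interval.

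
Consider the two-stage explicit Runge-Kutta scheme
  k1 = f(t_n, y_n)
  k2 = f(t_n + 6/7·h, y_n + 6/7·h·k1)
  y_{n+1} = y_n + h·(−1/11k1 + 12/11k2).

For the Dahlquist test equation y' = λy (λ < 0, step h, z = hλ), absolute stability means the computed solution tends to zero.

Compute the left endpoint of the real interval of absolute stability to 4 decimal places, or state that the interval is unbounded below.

left endpoint -1.0694.

Test eqn y'=λy, z=hλ:
  k1=λy_n ⇒ h·k1=z·y_n;  k2=λ(1+6/7z)y_n ⇒ h·k2=z(1+6/7z)y_n
  y_{n+1}/y_n = 1 − 1/11z + 12/11z(1+6/7z) = 1 + z + 72/77z²
  so R(z) = 1 + z + 72/77z².

Need |R(x)|<1, x<0.
x=-0.94: |R|=0.8862
R=1: x+72/77x²=0 ⇒ x=−77/72=-1.0694; min R=1−1/(4·72/77)=0.7326>−1
Confirm numerically:
  x=-0.937: |R|=0.88396 <1
  x=-0.672: |R|=0.75026 <1
  x=-0.539: |R|=0.73266 <1
  x=-0.520: |R|=0.73284 <1
  x=-1.601: |R|=1.79576 >1
  x=-1.504: |R|=1.61113 >1
Interval (-1.0694, 0).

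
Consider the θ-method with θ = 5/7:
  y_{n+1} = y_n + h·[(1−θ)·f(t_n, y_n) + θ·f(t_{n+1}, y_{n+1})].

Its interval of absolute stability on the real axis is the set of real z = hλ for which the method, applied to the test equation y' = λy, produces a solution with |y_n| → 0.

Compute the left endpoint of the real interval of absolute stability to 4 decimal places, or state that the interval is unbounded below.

interval (−∞, 0).

With y'=λy (z=hλ):
  y_{n+1} = y_n + z·[2/7·y_n + 5/7·y_{n+1}] ⇒ (1 − 5/7z)y_{n+1} = (1 + 2/7z)y_n
  Hence R(z) = (1 + 2/7z)/(1 − 5/7z).

Solve |R(x)|<1 on ℝ⁻.
x=-0.61: |R|=0.5751
x=-2: |R|=0.1765
x=-10: |R|=0.2281
x=-100: |R|=0.3807
θ=5/7≥1/2 ⇒ |1+2/7x|<|1−5/7x| ∀x<0 ⇒ unbounded interval.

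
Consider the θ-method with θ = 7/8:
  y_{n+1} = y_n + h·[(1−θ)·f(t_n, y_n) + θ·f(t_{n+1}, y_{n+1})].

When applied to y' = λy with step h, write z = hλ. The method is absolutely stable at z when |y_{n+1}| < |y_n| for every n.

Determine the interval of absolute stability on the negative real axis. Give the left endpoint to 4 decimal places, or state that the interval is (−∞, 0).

interval (−∞, 0).

Test eqn y'=λy, z=hλ:
  y_{n+1} = y_n + z·[1/8·y_n + 7/8·y_{n+1}] ⇒ (1 − 7/8z)y_{n+1} = (1 + 1/8z)y_n
  ⇒ R(z) = (1 + 1/8z)/(1 − 7/8z).

Solve |R(x)|<1 on ℝ⁻.
x=-1.22: |R|=0.4099
x=-2: |R|=0.2727
x=-10: |R|=0.0256
x=-100: |R|=0.1299
θ=7/8≥1/2 ⇒ |1+1/8x|<|1−7/8x| ∀x<0 ⇒ interval (−∞,0).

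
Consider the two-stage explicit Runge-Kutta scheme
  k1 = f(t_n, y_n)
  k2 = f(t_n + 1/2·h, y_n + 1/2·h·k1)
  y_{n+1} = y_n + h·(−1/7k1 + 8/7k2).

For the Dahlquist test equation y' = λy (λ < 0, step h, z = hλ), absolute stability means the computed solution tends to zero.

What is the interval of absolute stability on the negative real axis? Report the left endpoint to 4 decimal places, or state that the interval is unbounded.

(-1.7500, 0).

On y'=λy, z=hλ:
  k1=λy_n ⇒ h·k1=z·y_n;  k2=λ(1+1/2z)y_n ⇒ h·k2=z(1+1/2z)y_n
  y_{n+1}/y_n = 1 − 1/7z + 8/7z(1+1/2z) = 1 + z + 4/7z²
  so R(z) = 1 + z + 4/7z².

Boundary: |R(x)|=1, x<0.
x=-0.93: |R|=0.5642
R=1: x+4/7x²=0 ⇒ x=−7/4=-1.7500; min R=1−1/(4·4/7)=0.5625>−1
Confirm numerically:
  x=-1.309: |R|=0.67013 <1
  x=-0.924: |R|=0.56387 <1
  x=-0.761: |R|=0.56993 <1
  x=-2.317: |R|=1.75071 >1
  x=-2.059: |R|=1.36356 >1
  x=-2.032: |R|=1.32744 >1
Stable set (-1.7500, 0).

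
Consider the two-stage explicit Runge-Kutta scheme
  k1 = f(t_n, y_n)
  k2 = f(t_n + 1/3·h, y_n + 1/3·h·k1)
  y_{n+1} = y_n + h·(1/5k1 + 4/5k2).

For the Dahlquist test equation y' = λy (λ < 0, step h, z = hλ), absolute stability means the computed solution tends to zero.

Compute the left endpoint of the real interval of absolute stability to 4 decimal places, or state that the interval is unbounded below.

left endpoint -3.7500.

Test eqn y'=λy, z=hλ:
  k1=λy_n ⇒ h·k1=z·y_n;  k2=λ(1+1/3z)y_n ⇒ h·k2=z(1+1/3z)y_n
  y_{n+1}/y_n = 1 + 1/5z + 4/5z(1+1/3z) = 1 + z + 4/15z²
  ⇒ R(z) = 1 + z + 4/15z².

Need |R(x)|<1, x<0.
x=-0.39: |R|=0.6506
R=1: x+4/15x²=0 ⇒ x=−15/4=-3.7500; min R=1−1/(4·4/15)=0.0625>−1
Confirm numerically:
  x=-3.086: |R|=0.45357 <1
  x=-2.610: |R|=0.20656 <1
  x=-2.446: |R|=0.14944 <1
  x=-1.725: |R|=0.06850 <1
  x=-4.131: |R|=1.41971 >1
  x=-4.068: |R|=1.34497 >1
  x=-3.918: |R|=1.17553 >1
Interval (-3.7500, 0).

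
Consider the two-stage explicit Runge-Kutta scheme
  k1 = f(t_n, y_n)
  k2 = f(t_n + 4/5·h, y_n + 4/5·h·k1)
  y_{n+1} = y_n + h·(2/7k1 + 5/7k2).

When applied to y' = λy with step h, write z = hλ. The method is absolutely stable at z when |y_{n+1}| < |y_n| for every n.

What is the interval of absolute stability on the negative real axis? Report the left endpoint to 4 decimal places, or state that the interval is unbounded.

(-1.7500, 0).

Set f=λy, z=hλ:
  k1=λy_n ⇒ h·k1=z·y_n;  k2=λ(1+4/5z)y_n ⇒ h·k2=z(1+4/5z)y_n
  y_{n+1}/y_n = 1 + 2/7z + 5/7z(1+4/5z) = 1 + z + 4/7z²
  Hence R(z) = 1 + z + 4/7z².

Boundary: |R(x)|=1, x<0.
x=-0.92: |R|=0.5637
R=1: x+4/7x²=0 ⇒ x=−7/4=-1.7500; min R=1−1/(4·4/7)=0.5625>−1
Confirm numerically:
  x=-1.694: |R|=0.94579 <1
  x=-1.210: |R|=0.62663 <1
  x=-1.172: |R|=0.61291 <1
  x=-1.986: |R|=1.26783 >1
  x=-1.816: |R|=1.06849 >1
So |R|<1 on (-1.7500, 0).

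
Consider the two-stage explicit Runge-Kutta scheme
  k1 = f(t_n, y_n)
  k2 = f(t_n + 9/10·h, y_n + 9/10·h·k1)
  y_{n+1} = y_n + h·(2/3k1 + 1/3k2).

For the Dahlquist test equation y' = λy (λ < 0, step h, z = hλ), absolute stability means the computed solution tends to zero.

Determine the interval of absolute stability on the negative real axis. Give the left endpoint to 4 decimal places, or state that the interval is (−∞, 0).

On y'=λy, z=hλ:
  k1=λy_n ⇒ h·k1=z·y_n;  k2=λ(1+9/10z)y_n ⇒ h·k2=z(1+9/10z)y_n
  y_{n+1}/y_n = 1 + 2/3z + 1/3z(1+9/10z) = 1 + z + 3/10z²
  R(z) = 1 + z + 3/10z².

Find x<0 with |R(x)|<1.
x=-1.66: |R|=0.1667
R=1: x+3/10x²=0 ⇒ x=−10/3=-3.3333; min R=1−1/(4·3/10)=0.1667>−1
Confirm numerically:
  x=-3.075: |R|=0.76169 <1
  x=-2.956: |R|=0.66538 <1
  x=-2.616: |R|=0.43704 <1
  x=-1.715: |R|=0.16737 <1
  x=-3.863: |R|=1.61383 >1
  x=-3.697: |R|=1.40334 >1
  x=-3.450: |R|=1.12075 >1
So |R|<1 on (-3.3333, 0).

(-3.3333, 0).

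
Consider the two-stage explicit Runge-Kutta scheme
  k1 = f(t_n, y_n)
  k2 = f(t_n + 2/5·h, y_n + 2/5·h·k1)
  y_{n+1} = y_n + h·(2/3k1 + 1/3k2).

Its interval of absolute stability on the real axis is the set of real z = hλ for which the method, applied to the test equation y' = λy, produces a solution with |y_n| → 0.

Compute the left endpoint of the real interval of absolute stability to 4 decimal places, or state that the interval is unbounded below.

On y'=λy, z=hλ:
  k1=λy_n ⇒ h·k1=z·y_n;  k2=λ(1+2/5z)y_n ⇒ h·k2=z(1+2/5z)y_n
  y_{n+1}/y_n = 1 + 2/3z + 1/3z(1+2/5z) = 1 + z + 2/15z²
  Hence R(z) = 1 + z + 2/15z².

Boundary: |R(x)|=1, x<0.
x=-0.51: |R|=0.5247
R=1: x+2/15x²=0 ⇒ x=−15/2=-7.5000; min R=1−1/(4·2/15)=-0.8750>−1
Confirm numerically:
  x=-7.384: |R|=0.88579 <1
  x=-6.375: |R|=0.04375 <1
  x=-4.901: |R|=0.69836 <1
  x=-8.039: |R|=1.57774 >1
  x=-7.739: |R|=1.24662 >1
  x=-7.574: |R|=1.07473 >1
Stable set (-7.5000, 0).

left endpoint -7.5000.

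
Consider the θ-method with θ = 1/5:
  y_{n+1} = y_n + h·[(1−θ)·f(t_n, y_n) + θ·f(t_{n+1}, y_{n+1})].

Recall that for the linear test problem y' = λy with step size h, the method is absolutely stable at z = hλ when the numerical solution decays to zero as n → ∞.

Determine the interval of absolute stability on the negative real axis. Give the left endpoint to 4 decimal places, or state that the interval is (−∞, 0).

On y'=λy, z=hλ:
  y_{n+1} = y_n + z·[4/5·y_n + 1/5·y_{n+1}] ⇒ (1 − 1/5z)y_{n+1} = (1 + 4/5z)y_n
  Hence R(z) = (1 + 4/5z)/(1 − 1/5z).

Solve |R(x)|<1 on ℝ⁻.
x=-0.6: |R|=0.4643
R=−1: 1+4/5x = −1+1/5x ⇒ -3/5x=2 ⇒ x=2/(-3/5)=-3.3333
Confirm numerically:
  x=-2.599: |R|=0.71009 <1
  x=-2.421: |R|=0.63118 <1
  x=-1.367: |R|=0.07350 <1
  x=-3.623: |R|=1.10078 >1
  x=-3.486: |R|=1.05397 >1
  x=-3.378: |R|=1.01599 >1
So |R|<1 on (-3.3333, 0).

(-3.3333, 0).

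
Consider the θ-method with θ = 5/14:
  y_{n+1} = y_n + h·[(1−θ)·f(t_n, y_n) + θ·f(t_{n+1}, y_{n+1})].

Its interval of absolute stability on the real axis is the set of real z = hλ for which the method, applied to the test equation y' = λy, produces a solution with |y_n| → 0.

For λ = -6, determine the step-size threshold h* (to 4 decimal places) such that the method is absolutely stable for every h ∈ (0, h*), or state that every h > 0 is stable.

With y'=λy (z=hλ):
  y_{n+1} = y_n + z·[9/14·y_n + 5/14·y_{n+1}] ⇒ (1 − 5/14z)y_{n+1} = (1 + 9/14z)y_n
  R(z) = (1 + 9/14z)/(1 − 5/14z).

Find x<0 with |R(x)|<1.
x=-0.44: |R|=0.6198
R=−1: 1+9/14x = −1+5/14x ⇒ -2/7x=2 ⇒ x=2/(-2/7)=-7.0000
Confirm numerically:
  x=-5.830: |R|=0.89154 <1
  x=-5.621: |R|=0.86899 <1
  x=-4.735: |R|=0.75952 <1
  x=-4.385: |R|=0.70884 <1
  x=-7.597: |R|=1.04594 >1
  x=-7.118: |R|=1.00952 >1
Interval (-7.0000, 0).

(-7.0000,0); λ=-6 ⇒ h* = (7)/6 = 1.1667.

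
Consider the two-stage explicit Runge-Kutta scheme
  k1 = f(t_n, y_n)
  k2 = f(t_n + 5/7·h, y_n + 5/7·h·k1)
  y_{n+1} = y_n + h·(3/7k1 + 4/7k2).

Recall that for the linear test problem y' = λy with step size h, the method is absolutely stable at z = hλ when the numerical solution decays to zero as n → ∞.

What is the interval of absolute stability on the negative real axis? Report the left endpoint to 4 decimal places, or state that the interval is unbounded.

Set f=λy, z=hλ:
  k1=λy_n ⇒ h·k1=z·y_n;  k2=λ(1+5/7z)y_n ⇒ h·k2=z(1+5/7z)y_n
  y_{n+1}/y_n = 1 + 3/7z + 4/7z(1+5/7z) = 1 + z + 20/49z²
  Hence R(z) = 1 + z + 20/49z².

Boundary: |R(x)|=1, x<0.
x=-1.35: |R|=0.3939
R=1: x+20/49x²=0 ⇒ x=−49/20=-2.4500; min R=1−1/(4·20/49)=0.3875>−1
Confirm numerically:
  x=-2.214: |R|=0.78673 <1
  x=-1.474: |R|=0.41281 <1
  x=-1.426: |R|=0.40399 <1
  x=-1.122: |R|=0.39183 <1
  x=-2.989: |R|=1.65758 >1
  x=-2.927: |R|=1.56987 >1
  x=-2.657: |R|=1.22449 >1
Stable set (-2.4500, 0).

z∈(-2.4500,0).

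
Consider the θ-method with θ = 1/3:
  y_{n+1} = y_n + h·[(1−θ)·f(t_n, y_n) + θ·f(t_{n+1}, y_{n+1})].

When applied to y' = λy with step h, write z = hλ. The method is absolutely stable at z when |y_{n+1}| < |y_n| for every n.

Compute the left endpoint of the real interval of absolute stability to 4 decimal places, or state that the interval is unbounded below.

z* = -6.0000.

Test eqn y'=λy, z=hλ:
  y_{n+1} = y_n + z·[2/3·y_n + 1/3·y_{n+1}] ⇒ (1 − 1/3z)y_{n+1} = (1 + 2/3z)y_n
  R(z) = (1 + 2/3z)/(1 − 1/3z).

Solve |R(x)|<1 on ℝ⁻.
x=-1.23: |R|=0.1277
R=−1: 1+2/3x = −1+1/3x ⇒ -1/3x=2 ⇒ x=2/(-1/3)=-6.0000
Confirm numerically:
  x=-5.728: |R|=0.96884 <1
  x=-3.964: |R|=0.70764 <1
  x=-2.943: |R|=0.48561 <1
  x=-2.505: |R|=0.36512 <1
  x=-6.551: |R|=1.05769 >1
  x=-6.141: |R|=1.01543 >1
  x=-6.025: |R|=1.00277 >1
Interval (-6.0000, 0).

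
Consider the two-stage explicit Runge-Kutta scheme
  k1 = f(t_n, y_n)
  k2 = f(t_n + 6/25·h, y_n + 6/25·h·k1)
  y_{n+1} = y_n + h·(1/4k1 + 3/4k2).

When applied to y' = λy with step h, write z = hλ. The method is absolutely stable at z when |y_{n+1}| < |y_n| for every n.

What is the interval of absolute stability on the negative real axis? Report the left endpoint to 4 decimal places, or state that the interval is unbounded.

Test eqn y'=λy, z=hλ:
  k1=λy_n ⇒ h·k1=z·y_n;  k2=λ(1+6/25z)y_n ⇒ h·k2=z(1+6/25z)y_n
  y_{n+1}/y_n = 1 + 1/4z + 3/4z(1+6/25z) = 1 + z + 9/50z²
  Hence R(z) = 1 + z + 9/50z².

Need |R(x)|<1, x<0.
x=-0.77: |R|=0.3367
R=1: x+9/50x²=0 ⇒ x=−50/9=-5.5556; min R=1−1/(4·9/50)=-0.3889>−1
Confirm numerically:
  x=-4.847: |R|=0.38181 <1
  x=-2.400: |R|=0.36320 <1
  x=-2.396: |R|=0.36265 <1
  x=-6.140: |R|=1.64593 >1
  x=-5.648: |R|=1.09398 >1
  x=-5.624: |R|=1.06929 >1
Interval (-5.5556, 0).

(-5.5556, 0).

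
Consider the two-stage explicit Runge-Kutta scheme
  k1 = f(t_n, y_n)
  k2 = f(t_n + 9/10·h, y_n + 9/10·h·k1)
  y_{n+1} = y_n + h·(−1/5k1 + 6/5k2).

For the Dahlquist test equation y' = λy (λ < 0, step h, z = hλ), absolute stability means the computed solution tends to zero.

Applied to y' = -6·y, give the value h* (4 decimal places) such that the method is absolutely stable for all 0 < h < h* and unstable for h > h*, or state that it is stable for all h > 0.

Set f=λy, z=hλ:
  k1=λy_n ⇒ h·k1=z·y_n;  k2=λ(1+9/10z)y_n ⇒ h·k2=z(1+9/10z)y_n
  y_{n+1}/y_n = 1 − 1/5z + 6/5z(1+9/10z) = 1 + z + 27/25z²
  so R(z) = 1 + z + 27/25z².

Find x<0 with |R(x)|<1.
x=-1.03: |R|=1.1158
R=1: x+27/25x²=0 ⇒ x=−25/27=-0.9259; min R=1−1/(4·27/25)=0.7685>−1
Confirm numerically:
  x=-0.790: |R|=0.88403 <1
  x=-0.669: |R|=0.81437 <1
  x=-0.582: |R|=0.78382 <1
  x=-0.411: |R|=0.77143 <1
  x=-1.272: |R|=1.47542 >1
  x=-1.238: |R|=1.41726 >1
Stable set (-0.9259, 0).

(-0.9259,0); λ=-6 ⇒ h* = (25/27)/6 = 0.1543.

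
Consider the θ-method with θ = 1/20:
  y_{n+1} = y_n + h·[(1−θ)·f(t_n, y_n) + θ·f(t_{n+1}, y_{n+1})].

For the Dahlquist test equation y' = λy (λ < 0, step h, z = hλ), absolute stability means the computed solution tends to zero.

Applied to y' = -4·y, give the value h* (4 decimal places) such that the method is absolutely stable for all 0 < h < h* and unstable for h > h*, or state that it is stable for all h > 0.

(-2.2222,0); λ=-4 ⇒ h* = (20/9)/4 = 0.5556.

Set f=λy, z=hλ:
  y_{n+1} = y_n + z·[19/20·y_n + 1/20·y_{n+1}] ⇒ (1 − 1/20z)y_{n+1} = (1 + 19/20z)y_n
  ⇒ R(z) = (1 + 19/20z)/(1 − 1/20z).

Find x<0 with |R(x)|<1.
x=-1.01: |R|=0.0386
R=−1: 1+19/20x = −1+1/20x ⇒ -9/10x=2 ⇒ x=2/(-9/10)=-2.2222
Confirm numerically:
  x=-1.688: |R|=0.55662 <1
  x=-1.592: |R|=0.47462 <1
  x=-1.448: |R|=0.35024 <1
  x=-2.583: |R|=1.28756 >1
  x=-2.404: |R|=1.14605 >1
Interval (-2.2222, 0).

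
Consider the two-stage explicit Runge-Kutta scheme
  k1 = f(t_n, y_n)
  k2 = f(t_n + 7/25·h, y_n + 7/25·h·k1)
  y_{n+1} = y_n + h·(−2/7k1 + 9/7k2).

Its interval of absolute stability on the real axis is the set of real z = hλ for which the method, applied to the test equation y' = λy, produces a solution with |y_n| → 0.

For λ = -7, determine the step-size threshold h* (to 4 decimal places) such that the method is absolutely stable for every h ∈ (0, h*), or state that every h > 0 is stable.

With y'=λy (z=hλ):
  k1=λy_n ⇒ h·k1=z·y_n;  k2=λ(1+7/25z)y_n ⇒ h·k2=z(1+7/25z)y_n
  y_{n+1}/y_n = 1 − 2/7z + 9/7z(1+7/25z) = 1 + z + 9/25z²
  so R(z) = 1 + z + 9/25z².

Need |R(x)|<1, x<0.
x=-0.55: |R|=0.5589
R=1: x+9/25x²=0 ⇒ x=−25/9=-2.7778; min R=1−1/(4·9/25)=0.3056>−1
Confirm numerically:
  x=-1.715: |R|=0.34384 <1
  x=-1.478: |R|=0.30841 <1
  x=-1.334: |R|=0.30664 <1
  x=-1.259: |R|=0.31163 <1
  x=-3.343: |R|=1.68023 >1
  x=-3.313: |R|=1.63835 >1
So |R|<1 on (-2.7778, 0).

(-2.7778,0); λ=-7 ⇒ h* = (25/9)/7 = 0.3968.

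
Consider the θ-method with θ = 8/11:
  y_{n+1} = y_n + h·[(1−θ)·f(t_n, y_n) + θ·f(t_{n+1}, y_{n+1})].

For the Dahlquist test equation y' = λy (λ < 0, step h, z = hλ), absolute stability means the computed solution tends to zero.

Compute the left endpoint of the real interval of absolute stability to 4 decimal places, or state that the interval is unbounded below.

On y'=λy, z=hλ:
  y_{n+1} = y_n + z·[3/11·y_n + 8/11·y_{n+1}] ⇒ (1 − 8/11z)y_{n+1} = (1 + 3/11z)y_n
  so R(z) = (1 + 3/11z)/(1 − 8/11z).

Solve |R(x)|<1 on ℝ⁻.
x=-1.15: |R|=0.3738
x=-2: |R|=0.1852
x=-10: |R|=0.2088
x=-100: |R|=0.3564
θ=8/11≥1/2 ⇒ |1+3/11x|<|1−8/11x| ∀x<0 ⇒ interval (−∞,0).

unbounded; (−∞, 0).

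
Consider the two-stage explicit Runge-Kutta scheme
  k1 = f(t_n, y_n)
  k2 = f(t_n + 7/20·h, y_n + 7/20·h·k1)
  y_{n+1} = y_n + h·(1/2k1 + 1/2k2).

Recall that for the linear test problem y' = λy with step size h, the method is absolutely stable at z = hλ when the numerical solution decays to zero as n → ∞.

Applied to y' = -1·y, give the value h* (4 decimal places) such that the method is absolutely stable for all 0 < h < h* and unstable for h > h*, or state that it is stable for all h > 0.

On y'=λy, z=hλ:
  k1=λy_n ⇒ h·k1=z·y_n;  k2=λ(1+7/20z)y_n ⇒ h·k2=z(1+7/20z)y_n
  y_{n+1}/y_n = 1 + 1/2z + 1/2z(1+7/20z) = 1 + z + 7/40z²
  ⇒ R(z) = 1 + z + 7/40z².

Find x<0 with |R(x)|<1.
x=-1: |R|=0.1750
R=1: x+7/40x²=0 ⇒ x=−40/7=-5.7143; min R=1−1/(4·7/40)=-0.4286>−1
Confirm numerically:
  x=-5.252: |R|=0.57511 <1
  x=-4.971: |R|=0.35340 <1
  x=-3.635: |R|=0.32269 <1
  x=-6.178: |R|=1.50134 >1
  x=-5.981: |R|=1.27916 >1
So |R|<1 on (-5.7143, 0).

(-5.7143,0); λ=-1 ⇒ h* = (40/7)/1 = 5.7143.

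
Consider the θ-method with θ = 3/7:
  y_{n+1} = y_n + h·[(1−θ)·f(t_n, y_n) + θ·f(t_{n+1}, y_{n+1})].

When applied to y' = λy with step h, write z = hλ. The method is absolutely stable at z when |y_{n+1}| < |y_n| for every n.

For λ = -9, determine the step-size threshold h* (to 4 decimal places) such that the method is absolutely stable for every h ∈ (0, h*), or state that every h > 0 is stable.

Set f=λy, z=hλ:
  y_{n+1} = y_n + z·[4/7·y_n + 3/7·y_{n+1}] ⇒ (1 − 3/7z)y_{n+1} = (1 + 4/7z)y_n
  so R(z) = (1 + 4/7z)/(1 − 3/7z).

Need |R(x)|<1, x<0.
x=-0.53: |R|=0.5681
R=−1: 1+4/7x = −1+3/7x ⇒ -1/7x=2 ⇒ x=2/(-1/7)=-14.0000
Confirm numerically:
  x=-13.527: |R|=0.99006 <1
  x=-11.062: |R|=0.92689 <1
  x=-9.032: |R|=0.85429 <1
  x=-14.452: |R|=1.00898 >1
  x=-14.356: |R|=1.00711 >1
  x=-14.178: |R|=1.00359 >1
So |R|<1 on (-14.0000, 0).

(-14.0000,0); λ=-9 ⇒ h* = (14)/9 = 1.5556.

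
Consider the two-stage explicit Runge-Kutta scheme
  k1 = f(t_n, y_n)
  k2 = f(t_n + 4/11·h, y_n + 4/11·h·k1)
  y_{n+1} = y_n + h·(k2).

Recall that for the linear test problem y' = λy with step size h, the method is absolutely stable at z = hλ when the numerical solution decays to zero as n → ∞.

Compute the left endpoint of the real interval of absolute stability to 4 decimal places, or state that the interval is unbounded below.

On y'=λy, z=hλ:
  k1=λy_n ⇒ h·k1=z·y_n;  k2=λ(1+4/11z)y_n ⇒ h·k2=z(1+4/11z)y_n
  y_{n+1}/y_n = 1 + z(1+4/11z) = 1 + z + 4/11z²
  Hence R(z) = 1 + z + 4/11z².

Need |R(x)|<1, x<0.
x=-0.79: |R|=0.4369
R=1: x+4/11x²=0 ⇒ x=−11/4=-2.7500; min R=1−1/(4·4/11)=0.3125>−1
Confirm numerically:
  x=-2.532: |R|=0.79928 <1
  x=-2.396: |R|=0.69157 <1
  x=-1.998: |R|=0.45364 <1
  x=-3.173: |R|=1.48807 >1
  x=-3.165: |R|=1.47763 >1
  x=-2.946: |R|=1.20997 >1
So |R|<1 on (-2.7500, 0).

left endpoint -2.7500.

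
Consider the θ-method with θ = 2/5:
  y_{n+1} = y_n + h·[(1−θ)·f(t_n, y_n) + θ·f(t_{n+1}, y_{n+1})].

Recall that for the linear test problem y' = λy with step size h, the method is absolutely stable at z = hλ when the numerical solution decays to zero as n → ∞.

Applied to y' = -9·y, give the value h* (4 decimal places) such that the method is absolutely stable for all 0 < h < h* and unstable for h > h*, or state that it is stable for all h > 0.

(-10.0000,0); λ=-9 ⇒ h* = (10)/9 = 1.1111.

Set f=λy, z=hλ:
  y_{n+1} = y_n + z·[3/5·y_n + 2/5·y_{n+1}] ⇒ (1 − 2/5z)y_{n+1} = (1 + 3/5z)y_n
  so R(z) = (1 + 3/5z)/(1 − 2/5z).

Solve |R(x)|<1 on ℝ⁻.
x=-0.7: |R|=0.4531
R=−1: 1+3/5x = −1+2/5x ⇒ -1/5x=2 ⇒ x=2/(-1/5)=-10.0000
Confirm numerically:
  x=-9.520: |R|=0.98003 <1
  x=-8.383: |R|=0.92571 <1
  x=-7.630: |R|=0.88302 <1
  x=-5.458: |R|=0.71463 <1
  x=-10.516: |R|=1.01982 >1
  x=-10.209: |R|=1.00822 >1
  x=-10.166: |R|=1.00655 >1
Interval (-10.0000, 0).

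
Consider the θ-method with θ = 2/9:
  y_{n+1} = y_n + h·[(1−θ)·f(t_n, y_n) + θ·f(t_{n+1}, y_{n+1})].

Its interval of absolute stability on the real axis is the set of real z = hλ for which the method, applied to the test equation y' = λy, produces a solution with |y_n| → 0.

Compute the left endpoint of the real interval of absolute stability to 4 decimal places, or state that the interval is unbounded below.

left endpoint -3.6000.

With y'=λy (z=hλ):
  y_{n+1} = y_n + z·[7/9·y_n + 2/9·y_{n+1}] ⇒ (1 − 2/9z)y_{n+1} = (1 + 7/9z)y_n
  Hence R(z) = (1 + 7/9z)/(1 − 2/9z).

Boundary: |R(x)|=1, x<0.
x=-1.63: |R|=0.1966
R=−1: 1+7/9x = −1+2/9x ⇒ -5/9x=2 ⇒ x=2/(-5/9)=-3.6000
Confirm numerically:
  x=-3.407: |R|=0.93898 <1
  x=-2.580: |R|=0.63983 <1
  x=-2.209: |R|=0.48167 <1
  x=-1.660: |R|=0.21266 <1
  x=-4.075: |R|=1.13848 >1
  x=-3.854: |R|=1.07601 >1
  x=-3.796: |R|=1.05906 >1
Stable set (-3.6000, 0).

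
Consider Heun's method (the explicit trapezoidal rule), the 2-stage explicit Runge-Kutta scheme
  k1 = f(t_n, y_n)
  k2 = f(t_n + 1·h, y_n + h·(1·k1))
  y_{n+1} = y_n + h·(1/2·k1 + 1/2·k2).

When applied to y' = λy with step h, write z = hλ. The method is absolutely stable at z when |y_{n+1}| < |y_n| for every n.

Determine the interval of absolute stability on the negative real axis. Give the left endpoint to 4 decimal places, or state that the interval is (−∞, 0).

Set f=λy, z=hλ:
  order 2, 2-stage ⇒ R(z)=1+z+z^2/2
  (e.g. R(-1.18)=0.51620, |R|=0.51620)

Boundary: |R(x)|=1, x<0.
x=-1.18: |R|=0.5162
|R(-2.27)|=1.3064 |R(-1.39)|=0.5760 |R(-0.5)|=0.6250
Bisect:
  x_lo=-2.6596 |R|=1.8772  x_hi=-0.1906 |R|=0.8276
  mid=-1.42511 |R|=0.59036 →hi
  mid=-2.04236 |R|=1.04326 →lo
  mid=-1.73373 |R|=0.76918 →hi
  mid=-1.88805 |R|=0.89432 →hi
  mid=-1.96521 |R|=0.96581 →hi
  mid=-2.00378 |R|=1.00379 →lo
  mid=-1.98450 |R|=0.98462 →hi
  mid=-1.99414 |R|=0.99416 →hi
  mid=-1.99896 |R|=0.99896 →hi
  mid=-2.00137 |R|=1.00137 →lo
  ...
  [-2.00002,-1.99987] ⇒ x*=-2.0000
Stable set (-2.0000, 0).

z∈(-2.0000,0).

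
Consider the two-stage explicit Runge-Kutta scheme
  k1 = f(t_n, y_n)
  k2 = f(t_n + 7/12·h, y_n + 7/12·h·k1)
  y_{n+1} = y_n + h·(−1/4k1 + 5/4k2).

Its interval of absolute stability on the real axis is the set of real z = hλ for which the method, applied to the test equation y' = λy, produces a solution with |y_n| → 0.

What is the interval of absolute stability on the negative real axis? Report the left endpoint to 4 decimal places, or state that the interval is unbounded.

z∈(-1.3714,0).

Test eqn y'=λy, z=hλ:
  k1=λy_n ⇒ h·k1=z·y_n;  k2=λ(1+7/12z)y_n ⇒ h·k2=z(1+7/12z)y_n
  y_{n+1}/y_n = 1 − 1/4z + 5/4z(1+7/12z) = 1 + z + 35/48z²
  ⇒ R(z) = 1 + z + 35/48z².

Solve |R(x)|<1 on ℝ⁻.
x=-1.68: |R|=1.3780
R=1: x+35/48x²=0 ⇒ x=−48/35=-1.3714; min R=1−1/(4·35/48)=0.6571>−1
Confirm numerically:
  x=-1.280: |R|=0.91467 <1
  x=-0.761: |R|=0.66128 <1
  x=-0.603: |R|=0.66213 <1
  x=-1.487: |R|=1.12531 >1
  x=-1.475: |R|=1.11139 >1
Stable set (-1.3714, 0).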